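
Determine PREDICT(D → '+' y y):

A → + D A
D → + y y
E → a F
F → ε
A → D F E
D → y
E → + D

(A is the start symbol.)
{ '+' }

PREDICT(D → '+' y y) = (FIRST(RHS) \ {ε}) ∪ (FOLLOW(D) if ε ∈ FIRST(RHS), i.e. RHS ⇒* ε)
FIRST('+' y y) = { '+' }
ε ∉ FIRST('+' y y), so FOLLOW(D) is not added.
PREDICT(D → '+' y y) = { '+' }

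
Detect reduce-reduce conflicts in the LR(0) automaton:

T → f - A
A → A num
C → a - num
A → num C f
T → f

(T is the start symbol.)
A reduce-reduce conflict occurs when an LR(0) state has two complete items [A → α .] and [B → β .] — both call for a reduction, and with no lookahead the parser cannot choose between them.

Augment with T' → T and build the canonical LR(0) collection (I0 = CLOSURE({[T' → . T]}), then GOTO on every symbol after a dot until no new states appear). It has 12 states:
  I0: { [T → . f - A], [T → . f], [T' → . T] }  — shift
  I1: { [T' → T .] }  — accept
  I2: { [T → f . - A], [T → f .] }  — shift, reduce
  I3: { [A → . A num], [A → . num C f], [T → f - . A] }  — shift
  I4: { [A → A . num], [T → f - A .] }  — shift, reduce
  I5: { [A → num . C f], [C → . a - num] }  — shift
  I6: { [A → num C . f] }  — shift
  I7: { [C → a . - num] }  — shift
  I8: { [C → a - . num] }  — shift
  I9: { [C → a - num .] }  — reduce
  I10: { [A → num C f .] }  — reduce
  I11: { [A → A num .] }  — reduce

No state contains more than one complete item.

Answer: No reduce-reduce conflicts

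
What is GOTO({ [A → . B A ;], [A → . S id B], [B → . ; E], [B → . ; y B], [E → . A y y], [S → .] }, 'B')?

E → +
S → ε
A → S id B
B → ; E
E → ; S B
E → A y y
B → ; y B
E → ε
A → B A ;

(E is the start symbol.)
{ [A → . B A ;], [A → . S id B], [A → B . A ;], [B → . ; E], [B → . ; y B], [S → .] }

GOTO(I, 'B') = CLOSURE({ [A → αX.β] : [A → α.Xβ] ∈ I, X = 'B' })

Items with dot before 'B', with the dot advanced:
  [A → . B A ;] → [A → B . A ;]
Closure of the advanced items:
  [A → B . A ;] has the dot before A: add [A → . S id B], [A → . B A ;]
  [A → . S id B] has the dot before S: add [S → .]
  [A → . B A ;] has the dot before B: add [B → . ; E], [B → . ; y B]

GOTO = { [A → . B A ;], [A → . S id B], [A → B . A ;], [B → . ; E], [B → . ; y B], [S → .] }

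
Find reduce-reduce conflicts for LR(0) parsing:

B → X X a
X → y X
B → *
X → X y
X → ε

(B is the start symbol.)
Yes — I8: [X → .] vs [X → X y .]

Augment with B' → B and build the canonical LR(0) collection (I0 = CLOSURE({[B' → . B]}), then GOTO on every symbol after a dot until no new states appear). It has 10 states:
  I0: { [B → . *], [B → . X X a], [B' → . B], [X → . X y], [X → . y X], [X → .] }  — shift, reduce
  I1: { [B → * .] }  — reduce
  I2: { [B' → B .] }  — accept
  I3: { [B → X . X a], [X → . X y], [X → . y X], [X → .], [X → X . y] }  — shift, reduce
  I4: { [X → . X y], [X → . y X], [X → .], [X → y . X] }  — shift, reduce
  I5: { [X → X . y], [X → y X .] }  — shift, reduce
  I6: { [X → X y .] }  — reduce
  I7: { [B → X X . a], [X → X . y] }  — shift
  I8: { [X → . X y], [X → . y X], [X → .], [X → X y .], [X → y . X] }  — shift, 2 reduces
  I9: { [B → X X a .] }  — reduce

I8 contains complete items [X → .], [X → X y .] — reduce-reduce conflict.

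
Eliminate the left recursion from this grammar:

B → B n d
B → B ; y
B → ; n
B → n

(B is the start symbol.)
B → ; n B'
B → n B'
B' → n d B'
B' → ; y B'
B' → ε

B is directly left-recursive. The standard transformation for
  A → A α₁ | ... | A α_m | β₁ | ... | β_n
is
  A  → β₁ A' | ... | β_n A'
  A' → α₁ A' | ... | α_m A' | ε

B → ; n becomes B → ; n B'
B → n becomes B → n B'
B → B n d becomes B' → n d B'
B → B ; y becomes B' → ; y B'
Add B' → ε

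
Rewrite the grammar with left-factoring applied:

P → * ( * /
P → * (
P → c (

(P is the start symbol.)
P → * ( P'
P' → * /
P' → ε
P → c (

Left-factoring transforms A → αβ₁ | αβ₂ into A → αA' and A' → β₁ | β₂
(α is the longest common prefix among the alternatives). Repeat until
no nonterminal has two alternatives with a common prefix.

Round 1: P has alternatives sharing prefix '* ('. Introduce P': P → * ( P'
  Add: P' → * /
  Add: P' → ε

No remaining common prefixes — done.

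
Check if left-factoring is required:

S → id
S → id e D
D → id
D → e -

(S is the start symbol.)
Yes, S has productions with common prefix 'id'

Left-factoring is needed when two productions for the same non-terminal
share a common prefix on the right-hand side.

Productions for S:
  S → id
  S → id e D
Productions for D:
  D → id
  D → e -

Found common prefix 'id' in productions for S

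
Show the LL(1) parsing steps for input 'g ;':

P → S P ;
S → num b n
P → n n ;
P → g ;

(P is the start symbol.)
LL(1) parsing maintains a stack (initially the start symbol over $) and the input. At each step: if the stack top is a terminal, match it against the current input token; if it is a non-terminal N, replace it with the RHS of M[N, lookahead] (the unique production whose predict set contains the lookahead).

Stack is shown with the top on the left.

Stack  Input  Action
--------------------
P $    g ; $  output P → g ;
g ; $  g ; $  match 'g'
; $    ; $    match ';'
$      $      accept

The string is accepted.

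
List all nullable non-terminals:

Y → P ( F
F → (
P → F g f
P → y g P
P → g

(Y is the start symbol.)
A non-terminal is nullable if it can derive ε (the empty string): either it has an ε-production, or it has a production whose right-hand side consists entirely of nullable non-terminals.

There are no ε-productions, so no non-terminal can derive ε.
No non-terminals are nullable.

Answer: None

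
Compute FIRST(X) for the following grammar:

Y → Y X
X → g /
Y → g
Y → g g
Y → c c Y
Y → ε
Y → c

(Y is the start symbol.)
From X → g /:
  - g is a terminal: add 'g' and stop

Collecting: FIRST(X) = { 'g' }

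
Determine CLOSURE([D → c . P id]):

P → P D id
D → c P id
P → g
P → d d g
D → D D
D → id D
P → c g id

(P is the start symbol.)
{ [D → c . P id], [P → . P D id], [P → . c g id], [P → . d d g], [P → . g] }

To compute CLOSURE, for each item [A → α.Bβ] where B is a non-terminal, add [B → .γ] for all productions B → γ; repeat for the newly added items until nothing changes.

Start with: [D → c . P id]
  [D → c . P id] has the dot before P: add [P → . P D id], [P → . g], [P → . d d g], [P → . c g id]
No further items can be added.

CLOSURE = { [D → c . P id], [P → . P D id], [P → . c g id], [P → . d d g], [P → . g] }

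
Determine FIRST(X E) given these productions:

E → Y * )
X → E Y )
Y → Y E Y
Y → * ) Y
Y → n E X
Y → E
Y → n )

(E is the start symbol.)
FIRST sets of the non-terminals involved (from the grammar, by fixed-point iteration):
  FIRST(X) = { '*', 'n' }

To compute FIRST(X E), process the symbols left to right:
Symbol X is a non-terminal. Add FIRST(X) \ {ε} = { '*', 'n' }
X is not nullable (ε ∉ FIRST(X)), so stop here.
FIRST(X E) = { '*', 'n' }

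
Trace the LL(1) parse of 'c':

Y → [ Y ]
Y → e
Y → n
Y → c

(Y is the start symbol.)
LL(1) parsing maintains a stack (initially the start symbol over $) and the input. At each step: if the stack top is a terminal, match it against the current input token; if it is a non-terminal N, replace it with the RHS of M[N, lookahead] (the unique production whose predict set contains the lookahead).

Stack is shown with the top on the left.

Stack  Input  Action
--------------------
Y $    c $    output Y → c
c $    c $    match 'c'
$      $      accept

The string is accepted.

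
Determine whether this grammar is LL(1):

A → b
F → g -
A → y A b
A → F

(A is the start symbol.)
Yes, the grammar is LL(1).

Relevant sets:
  FIRST(F) = { 'g' }

For A:
  PREDICT(A → b) = { 'b' }
  PREDICT(A → y A b) = { 'y' }
  PREDICT(A → F) = { 'g' }
F has a single production, so nothing to check there.

All predict sets are disjoint. The grammar IS LL(1).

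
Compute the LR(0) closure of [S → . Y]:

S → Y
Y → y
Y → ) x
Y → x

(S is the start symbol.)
{ [S → . Y], [Y → . ) x], [Y → . x], [Y → . y] }

Start with: [S → . Y]
  [S → . Y] has the dot before Y: add [Y → . y], [Y → . ) x], [Y → . x]
No further items can be added.

CLOSURE = { [S → . Y], [Y → . ) x], [Y → . x], [Y → . y] }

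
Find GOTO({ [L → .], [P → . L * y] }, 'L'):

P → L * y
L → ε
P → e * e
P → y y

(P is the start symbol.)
{ [P → L . * y] }

GOTO(I, 'L') = CLOSURE({ [A → αX.β] : [A → α.Xβ] ∈ I, X = 'L' })

Items with dot before 'L', with the dot advanced:
  [P → . L * y] → [P → L . * y]
Closure adds nothing (no advanced item has the dot before a non-terminal).

GOTO = { [P → L . * y] }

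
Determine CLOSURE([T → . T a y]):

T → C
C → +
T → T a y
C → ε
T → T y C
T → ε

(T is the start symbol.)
{ [C → . +], [C → .], [T → . C], [T → . T a y], [T → . T y C], [T → .] }

To compute CLOSURE, for each item [A → α.Bβ] where B is a non-terminal, add [B → .γ] for all productions B → γ; repeat for the newly added items until nothing changes.

Start with: [T → . T a y]
  [T → . T a y] has the dot before T: add [T → . C], [T → . T y C], [T → .]
  [T → . C] has the dot before C: add [C → . +], [C → .]
No further items can be added.

CLOSURE = { [C → . +], [C → .], [T → . C], [T → . T a y], [T → . T y C], [T → .] }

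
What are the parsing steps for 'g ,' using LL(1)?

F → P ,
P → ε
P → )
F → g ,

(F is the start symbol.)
LL(1) parsing maintains a stack (initially the start symbol over $) and the input. At each step: if the stack top is a terminal, match it against the current input token; if it is a non-terminal N, replace it with the RHS of M[N, lookahead] (the unique production whose predict set contains the lookahead).

Stack is shown with the top on the left.

Stack  Input  Action
--------------------
F $    g , $  output F → g ,
g , $  g , $  match 'g'
, $    , $    match ','
$      $      accept

The string is accepted.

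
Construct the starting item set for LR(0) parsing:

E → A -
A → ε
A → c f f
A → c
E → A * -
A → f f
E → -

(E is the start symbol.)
{ [A → . c f f], [A → . c], [A → . f f], [A → .], [E → . -], [E → . A * -], [E → . A -], [E' → . E] }

First, augment the grammar with E' → E
I₀ = CLOSURE({ [E' → . E] }):
  [E' → . E] has the dot before E: add [E → . A -], [E → . A * -], [E → . -]
  [E → . A -] has the dot before A: add [A → .], [A → . c f f], [A → . c], [A → . f f]
No further items can be added.

I₀ = { [A → . c f f], [A → . c], [A → . f f], [A → .], [E → . -], [E → . A * -], [E → . A -], [E' → . E] }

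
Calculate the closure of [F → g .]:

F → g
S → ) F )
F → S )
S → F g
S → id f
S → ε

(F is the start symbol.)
{ [F → g .] }

Start with: [F → g .]
The dot is at the end, so nothing is added.

CLOSURE = { [F → g .] }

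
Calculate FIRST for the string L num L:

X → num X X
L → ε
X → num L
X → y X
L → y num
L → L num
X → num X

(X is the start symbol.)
FIRST sets of the non-terminals involved (from the grammar, by fixed-point iteration):
  FIRST(L) = { 'num', 'y', ε }

To compute FIRST(L num L), process the symbols left to right:
Symbol L is a non-terminal. Add FIRST(L) \ {ε} = { 'num', 'y' }
L is nullable (ε ∈ FIRST(L)), continue to the next symbol.
Symbol num is a terminal. Add 'num' and stop.
FIRST(L num L) = { 'num', 'y' }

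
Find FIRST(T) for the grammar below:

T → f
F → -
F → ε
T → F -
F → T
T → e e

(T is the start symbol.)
FIRST sets of the other non-terminals involved (by the same procedure, iterated to a fixed point):
  FIRST(F) = { '-', 'e', 'f', ε }

From T → f:
  - f is a terminal: add 'f' and stop
From T → F -:
  - F is a non-terminal: add FIRST(F) \ {ε} = { '-', 'e', 'f' }
    F is nullable, so continue to the next symbol
  - '-' is a terminal: add '-' and stop
From T → e e:
  - e is a terminal: add 'e' and stop

Collecting: FIRST(T) = { '-', 'e', 'f' }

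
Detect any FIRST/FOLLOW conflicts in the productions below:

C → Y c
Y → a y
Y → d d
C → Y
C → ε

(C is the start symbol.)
A FIRST/FOLLOW conflict occurs when a non-terminal N has a nullable alternative N → β (β ⇒* ε) and another alternative N → α with FIRST(α) ∩ FOLLOW(N) ≠ ∅: on such a lookahead the parser cannot decide between expanding α and letting N vanish via β.

Nullable non-terminals: C.
FIRST sets used below: FIRST(Y) = { 'a', 'd' }

C: nullable alternative(s) C → ε; FOLLOW(C) = { $ }
  C → Y c: FIRST \ {ε} = { 'a', 'd' } — disjoint from FOLLOW(C)
  C → Y: FIRST \ {ε} = { 'a', 'd' } — disjoint from FOLLOW(C)
  C → ε: FIRST \ {ε} = { } — this is the only nullable alternative, skip

Y has no nullable alternative, so no FIRST/FOLLOW check is needed there.

No FIRST/FOLLOW conflicts found.

Answer: No FIRST/FOLLOW conflicts.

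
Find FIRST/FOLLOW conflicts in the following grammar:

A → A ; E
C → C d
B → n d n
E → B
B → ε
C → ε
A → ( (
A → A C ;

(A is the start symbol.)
Yes. C → C d with FOLLOW(C) on { 'd' }

A FIRST/FOLLOW conflict occurs when a non-terminal N has a nullable alternative N → β (β ⇒* ε) and another alternative N → α with FIRST(α) ∩ FOLLOW(N) ≠ ∅: on such a lookahead the parser cannot decide between expanding α and letting N vanish via β.

Nullable non-terminals: B, C, E.
FIRST sets used below: FIRST(C) = { 'd', ε }

B: nullable alternative(s) B → ε; FOLLOW(B) = { $, ';', 'd' }
  B → n d n: FIRST \ {ε} = { 'n' } — disjoint from FOLLOW(B)
  B → ε: FIRST \ {ε} = { } — this is the only nullable alternative, skip

C: nullable alternative(s) C → ε; FOLLOW(C) = { ';', 'd' }
  C → C d: FIRST \ {ε} = { 'd' } — overlaps FOLLOW(C) on { 'd' }: CONFLICT
  C → ε: FIRST \ {ε} = { } — this is the only nullable alternative, skip
E has a nullable alternative but only one production, so nothing to check.

A has no nullable alternative, so no FIRST/FOLLOW check is needed there.

So the grammar has 1 FIRST/FOLLOW conflict (marked CONFLICT above).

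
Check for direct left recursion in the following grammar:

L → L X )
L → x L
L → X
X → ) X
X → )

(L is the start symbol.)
Yes, L is left-recursive

Direct left recursion occurs when N → N α for some non-terminal N (the right-hand side begins with the left-hand side itself).

L → L X ): LEFT RECURSIVE (starts with L)
L → x L: starts with x
L → X: starts with X
X → ) X: starts with ')'
X → ): starts with ')'

The grammar has direct left recursion on: L.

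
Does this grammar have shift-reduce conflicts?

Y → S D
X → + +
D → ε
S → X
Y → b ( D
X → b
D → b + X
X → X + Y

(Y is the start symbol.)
Augment with Y' → Y and build the canonical LR(0) collection (I0 = CLOSURE({[Y' → . Y]}), then GOTO on every symbol after a dot until no new states appear). It has 16 states:
  I0: { [S → . X], [X → . + +], [X → . X + Y], [X → . b], [Y → . S D], [Y → . b ( D], [Y' → . Y] }  — shift
  I1: { [X → + . +] }  — shift
  I2: { [D → . b + X], [D → .], [Y → S . D] }  — shift, reduce
  I3: { [S → X .], [X → X . + Y] }  — shift, reduce
  I4: { [Y' → Y .] }  — accept
  I5: { [X → b .], [Y → b . ( D] }  — shift, reduce
  I6: { [D → . b + X], [D → .], [Y → b ( . D] }  — shift, reduce
  I7: { [Y → b ( D .] }  — reduce
  I8: { [D → b . + X] }  — shift
  I9: { [D → b + . X], [X → . + +], [X → . X + Y], [X → . b] }  — shift
  I10: { [D → b + X .], [X → X . + Y] }  — shift, reduce
  I11: { [X → b .] }  — reduce
  I12: { [S → . X], [X → . + +], [X → . X + Y], [X → . b], [X → X + . Y], [Y → . S D], [Y → . b ( D] }  — shift
  I13: { [X → X + Y .] }  — reduce
  I14: { [Y → S D .] }  — reduce
  I15: { [X → + + .] }  — reduce

I2 contains reduce item [D → .] and shift item [D → . b + X] — shift-reduce conflict.
I3 contains reduce item [S → X .] and shift item [X → X . + Y] — shift-reduce conflict.
I5 contains reduce item [X → b .] and shift item [Y → b . ( D] — shift-reduce conflict.
I6 contains reduce item [D → .] and shift item [D → . b + X] — shift-reduce conflict.
I10 contains reduce item [D → b + X .] and shift item [X → X . + Y] — shift-reduce conflict.

Answer: Yes — I2: [D → .] vs [D → . b + X]; I3: [S → X .] vs [X → X . + Y]; I5: [X → b .] vs [Y → b . ( D]; I6: [D → .] vs [D → . b + X]; I10: [D → b + X .] vs [X → X . + Y]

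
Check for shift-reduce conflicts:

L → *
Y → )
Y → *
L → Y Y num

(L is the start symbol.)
A shift-reduce conflict occurs when an LR(0) state has both:
  - a complete (reduce) item [A → α .] (dot at the end), and
  - a shift item [B → β . c γ] (dot before a terminal).

Augment with L' → L and build the canonical LR(0) collection (I0 = CLOSURE({[L' → . L]}), then GOTO on every symbol after a dot until no new states appear). It has 8 states:
  I0: { [L → . *], [L → . Y Y num], [L' → . L], [Y → . )], [Y → . *] }  — shift
  I1: { [Y → ) .] }  — reduce
  I2: { [L → * .], [Y → * .] }  — 2 reduces
  I3: { [L' → L .] }  — accept
  I4: { [L → Y . Y num], [Y → . )], [Y → . *] }  — shift
  I5: { [Y → * .] }  — reduce
  I6: { [L → Y Y . num] }  — shift
  I7: { [L → Y Y num .] }  — reduce

No state contains both a complete item and a shift item.

Answer: No shift-reduce conflicts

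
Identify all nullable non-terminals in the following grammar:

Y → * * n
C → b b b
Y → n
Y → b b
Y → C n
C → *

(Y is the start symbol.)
None

There are no ε-productions, so no non-terminal can derive ε.
No non-terminals are nullable.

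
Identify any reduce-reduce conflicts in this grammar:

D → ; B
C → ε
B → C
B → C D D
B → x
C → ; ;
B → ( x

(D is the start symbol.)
No reduce-reduce conflicts

A reduce-reduce conflict occurs when an LR(0) state has two complete items [A → α .] and [B → β .] — both call for a reduction, and with no lookahead the parser cannot choose between them.

Augment with D' → D and build the canonical LR(0) collection (I0 = CLOSURE({[D' → . D]}), then GOTO on every symbol after a dot until no new states appear). It has 12 states:
  I0: { [D → . ; B], [D' → . D] }  — shift
  I1: { [B → . ( x], [B → . C D D], [B → . C], [B → . x], [C → . ; ;], [C → .], [D → ; . B] }  — shift, reduce
  I2: { [D' → D .] }  — accept
  I3: { [B → ( . x] }  — shift
  I4: { [C → ; . ;] }  — shift
  I5: { [D → ; B .] }  — reduce
  I6: { [B → C . D D], [B → C .], [D → . ; B] }  — shift, reduce
  I7: { [B → x .] }  — reduce
  I8: { [B → C D . D], [D → . ; B] }  — shift
  I9: { [B → C D D .] }  — reduce
  I10: { [C → ; ; .] }  — reduce
  I11: { [B → ( x .] }  — reduce

No state contains more than one complete item.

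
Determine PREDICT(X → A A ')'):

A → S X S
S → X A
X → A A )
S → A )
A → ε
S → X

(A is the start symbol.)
PREDICT(X → A A ')') = (FIRST(RHS) \ {ε}) ∪ (FOLLOW(X) if ε ∈ FIRST(RHS), i.e. RHS ⇒* ε)
FIRST(A) = { ')', ε }
FIRST(A A ')') = { ')' }
ε ∉ FIRST(A A ')'), so FOLLOW(X) is not added.
PREDICT(X → A A ')') = { ')' }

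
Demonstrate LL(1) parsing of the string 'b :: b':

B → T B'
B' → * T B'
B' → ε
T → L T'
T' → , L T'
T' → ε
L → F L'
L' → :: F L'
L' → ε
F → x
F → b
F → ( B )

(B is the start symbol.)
LL(1) parsing maintains a stack (initially the start symbol over $) and the input. At each step: if the stack top is a terminal, match it against the current input token; if it is a non-terminal N, replace it with the RHS of M[N, lookahead] (the unique production whose predict set contains the lookahead).

Stack is shown with the top on the left.

Stack            Input     Action
---------------------------------
B $              b :: b $  output B → T B'
T B' $           b :: b $  output T → L T'
L T' B' $        b :: b $  output L → F L'
F L' T' B' $     b :: b $  output F → b
b L' T' B' $     b :: b $  match 'b'
L' T' B' $       :: b $    output L' → :: F L'
:: F L' T' B' $  :: b $    match '::'
F L' T' B' $     b $       output F → b
b L' T' B' $     b $       match 'b'
L' T' B' $       $         output L' → ε
T' B' $          $         output T' → ε
B' $             $         output B' → ε
$                $         accept

The string is accepted.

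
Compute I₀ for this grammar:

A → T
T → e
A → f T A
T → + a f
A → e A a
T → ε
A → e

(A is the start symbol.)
{ [A → . T], [A → . e A a], [A → . e], [A → . f T A], [A' → . A], [T → . + a f], [T → . e], [T → .] }

First, augment the grammar with A' → A
I₀ = CLOSURE({ [A' → . A] }):
  [A' → . A] has the dot before A: add [A → . T], [A → . f T A], [A → . e A a], [A → . e]
  [A → . T] has the dot before T: add [T → . e], [T → . + a f], [T → .]
No further items can be added.

I₀ = { [A → . T], [A → . e A a], [A → . e], [A → . f T A], [A' → . A], [T → . + a f], [T → . e], [T → .] }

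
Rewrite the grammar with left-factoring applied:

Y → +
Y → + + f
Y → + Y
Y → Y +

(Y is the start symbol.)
Y → + Y'
Y' → ε
Y' → + f
Y' → Y
Y → Y +

Left-factoring transforms A → αβ₁ | αβ₂ into A → αA' and A' → β₁ | β₂
(α is the longest common prefix among the alternatives). Repeat until
no nonterminal has two alternatives with a common prefix.

Round 1: Y has alternatives sharing prefix '+'. Introduce Y': Y → + Y'
  Add: Y' → ε
  Add: Y' → + f
  Add: Y' → Y

No remaining common prefixes — done.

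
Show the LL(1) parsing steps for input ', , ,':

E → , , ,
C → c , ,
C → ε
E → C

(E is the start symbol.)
LL(1) parsing maintains a stack (initially the start symbol over $) and the input. At each step: if the stack top is a terminal, match it against the current input token; if it is a non-terminal N, replace it with the RHS of M[N, lookahead] (the unique production whose predict set contains the lookahead).

Stack is shown with the top on the left.

Stack    Input    Action
------------------------
E $      , , , $  output E → , , ,
, , , $  , , , $  match ','
, , $    , , $    match ','
, $      , $      match ','
$        $        accept

The string is accepted.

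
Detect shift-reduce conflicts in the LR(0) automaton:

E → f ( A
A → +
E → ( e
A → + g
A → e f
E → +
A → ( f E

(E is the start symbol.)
Yes — I7: [A → + .] vs [A → + . g]

A shift-reduce conflict occurs when an LR(0) state has both:
  - a complete (reduce) item [A → α .] (dot at the end), and
  - a shift item [B → β . c γ] (dot before a terminal).

Augment with E' → E and build the canonical LR(0) collection (I0 = CLOSURE({[E' → . E]}), then GOTO on every symbol after a dot until no new states appear). It has 15 states:
  I0: { [E → . ( e], [E → . +], [E → . f ( A], [E' → . E] }  — shift
  I1: { [E → ( . e] }  — shift
  I2: { [E → + .] }  — reduce
  I3: { [E' → E .] }  — accept
  I4: { [E → f . ( A] }  — shift
  I5: { [A → . ( f E], [A → . + g], [A → . +], [A → . e f], [E → f ( . A] }  — shift
  I6: { [A → ( . f E] }  — shift
  I7: { [A → + . g], [A → + .] }  — shift, reduce
  I8: { [E → f ( A .] }  — reduce
  I9: { [A → e . f] }  — shift
  I10: { [A → e f .] }  — reduce
  I11: { [A → + g .] }  — reduce
  I12: { [A → ( f . E], [E → . ( e], [E → . +], [E → . f ( A] }  — shift
  I13: { [A → ( f E .] }  — reduce
  I14: { [E → ( e .] }  — reduce

I7 contains reduce item [A → + .] and shift item [A → + . g] — shift-reduce conflict.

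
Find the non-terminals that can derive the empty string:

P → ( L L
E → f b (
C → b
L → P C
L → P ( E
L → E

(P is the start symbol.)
A non-terminal is nullable if it can derive ε (the empty string): either it has an ε-production, or it has a production whose right-hand side consists entirely of nullable non-terminals.

There are no ε-productions, so no non-terminal can derive ε.
No non-terminals are nullable.

Answer: None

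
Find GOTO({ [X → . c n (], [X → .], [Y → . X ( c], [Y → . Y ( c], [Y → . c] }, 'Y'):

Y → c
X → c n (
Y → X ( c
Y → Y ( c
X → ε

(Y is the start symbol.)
GOTO(I, 'Y') = CLOSURE({ [A → αX.β] : [A → α.Xβ] ∈ I, X = 'Y' })

Items with dot before 'Y', with the dot advanced:
  [Y → . Y ( c] → [Y → Y . ( c]
Closure adds nothing (no advanced item has the dot before a non-terminal).

GOTO = { [Y → Y . ( c] }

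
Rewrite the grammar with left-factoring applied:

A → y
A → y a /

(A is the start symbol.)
Left-factoring transforms A → αβ₁ | αβ₂ into A → αA' and A' → β₁ | β₂
(α is the longest common prefix among the alternatives). Repeat until
no nonterminal has two alternatives with a common prefix.

Round 1: A has alternatives sharing prefix 'y'. Introduce A': A → y A'
  Add: A' → ε
  Add: A' → a /

No remaining common prefixes — done.

Resulting grammar:
A → y A'
A' → ε
A' → a /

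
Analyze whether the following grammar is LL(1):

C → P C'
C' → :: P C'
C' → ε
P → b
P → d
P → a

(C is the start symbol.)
A grammar is LL(1) if for each non-terminal N with multiple productions, the predict sets of those productions are pairwise disjoint, where PREDICT(N → α) = (FIRST(α) \ {ε}) ∪ (FOLLOW(N) if α ⇒* ε).

Relevant sets:
  FOLLOW(C') = { $ }

For C':
  PREDICT(C' → :: P C') = { '::' }
  PREDICT(C' → ε) = { $ }
For P:
  PREDICT(P → b) = { 'b' }
  PREDICT(P → d) = { 'd' }
  PREDICT(P → a) = { 'a' }
C has a single production, so nothing to check there.

All predict sets are disjoint. The grammar IS LL(1).

Answer: Yes, the grammar is LL(1).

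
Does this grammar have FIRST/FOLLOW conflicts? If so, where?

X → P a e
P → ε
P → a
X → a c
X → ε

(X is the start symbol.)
Yes. P → a with FOLLOW(P) on { 'a' }

A FIRST/FOLLOW conflict occurs when a non-terminal N has a nullable alternative N → β (β ⇒* ε) and another alternative N → α with FIRST(α) ∩ FOLLOW(N) ≠ ∅: on such a lookahead the parser cannot decide between expanding α and letting N vanish via β.

Nullable non-terminals: P, X.
FIRST sets used below: FIRST(P) = { 'a', ε }

P: nullable alternative(s) P → ε; FOLLOW(P) = { 'a' }
  P → ε: FIRST \ {ε} = { } — this is the only nullable alternative, skip
  P → a: FIRST \ {ε} = { 'a' } — overlaps FOLLOW(P) on { 'a' }: CONFLICT

X: nullable alternative(s) X → ε; FOLLOW(X) = { $ }
  X → P a e: FIRST \ {ε} = { 'a' } — disjoint from FOLLOW(X)
  X → a c: FIRST \ {ε} = { 'a' } — disjoint from FOLLOW(X)
  X → ε: FIRST \ {ε} = { } — this is the only nullable alternative, skip

So the grammar has 1 FIRST/FOLLOW conflict (marked CONFLICT above).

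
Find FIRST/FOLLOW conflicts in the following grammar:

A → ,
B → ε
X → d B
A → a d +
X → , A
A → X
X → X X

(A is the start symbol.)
A FIRST/FOLLOW conflict occurs when a non-terminal N has a nullable alternative N → β (β ⇒* ε) and another alternative N → α with FIRST(α) ∩ FOLLOW(N) ≠ ∅: on such a lookahead the parser cannot decide between expanding α and letting N vanish via β.

Nullable non-terminals: B.
B has a nullable alternative but only one production, so nothing to check.

A, X have no nullable alternative, so no FIRST/FOLLOW check is needed there.

No FIRST/FOLLOW conflicts found.

Answer: No FIRST/FOLLOW conflicts.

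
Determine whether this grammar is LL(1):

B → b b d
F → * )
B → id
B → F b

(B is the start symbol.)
A grammar is LL(1) if for each non-terminal N with multiple productions, the predict sets of those productions are pairwise disjoint, where PREDICT(N → α) = (FIRST(α) \ {ε}) ∪ (FOLLOW(N) if α ⇒* ε).

Relevant sets:
  FIRST(F) = { '*' }

For B:
  PREDICT(B → b b d) = { 'b' }
  PREDICT(B → id) = { 'id' }
  PREDICT(B → F b) = { '*' }
F has a single production, so nothing to check there.

All predict sets are disjoint. The grammar IS LL(1).

Answer: Yes, the grammar is LL(1).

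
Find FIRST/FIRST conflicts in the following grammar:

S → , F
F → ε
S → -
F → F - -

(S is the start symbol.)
FIRST sets of the non-terminals at (or reachable through a nullable prefix from) the front of some alternative:
  FIRST(F) = { '-', ε }

Productions for S:
  S → , F: FIRST = { ',' }
  S → -: FIRST = { '-' }
Productions for F:
  F → ε: FIRST = { ε }
  F → F - -: FIRST = { '-' }

All alternatives of each non-terminal have pairwise disjoint FIRST sets.

Answer: No FIRST/FIRST conflicts.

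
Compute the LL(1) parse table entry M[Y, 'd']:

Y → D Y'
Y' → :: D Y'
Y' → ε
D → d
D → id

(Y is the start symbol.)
To find M[Y, 'd'], we find productions for Y where 'd' is in the predict set (PREDICT(N → α) = (FIRST(α) \ {ε}) ∪ (FOLLOW(N) if α ⇒* ε)).

Relevant sets:
  FIRST(D) = { 'd', 'id' }

Y → D Y': PREDICT = { 'd', 'id' }
  'd' is in predict set, so this production goes in M[Y, 'd']

M[Y, 'd'] = Y → D Y'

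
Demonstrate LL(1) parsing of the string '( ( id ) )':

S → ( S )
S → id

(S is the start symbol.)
Stack is shown with the top on the left.

Stack      Input         Action
-------------------------------
S $        ( ( id ) ) $  output S → ( S )
( S ) $    ( ( id ) ) $  match '('
S ) $      ( id ) ) $    output S → ( S )
( S ) ) $  ( id ) ) $    match '('
S ) ) $    id ) ) $      output S → id
id ) ) $   id ) ) $      match 'id'
) ) $      ) ) $         match ')'
) $        ) $           match ')'
$          $             accept

The string is accepted.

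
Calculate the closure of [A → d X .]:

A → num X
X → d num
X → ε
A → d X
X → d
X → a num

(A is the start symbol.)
To compute CLOSURE, for each item [A → α.Bβ] where B is a non-terminal, add [B → .γ] for all productions B → γ; repeat for the newly added items until nothing changes.

Start with: [A → d X .]
The dot is at the end, so nothing is added.

CLOSURE = { [A → d X .] }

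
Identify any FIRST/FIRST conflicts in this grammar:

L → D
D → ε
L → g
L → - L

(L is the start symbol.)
A FIRST/FIRST conflict occurs when two productions N → α and N → β for the same non-terminal have FIRST(α) ∩ FIRST(β) ≠ ∅ (with ε ∈ FIRST of a nullable right-hand side, so two nullable alternatives also conflict).

FIRST sets of the non-terminals at (or reachable through a nullable prefix from) the front of some alternative:
  FIRST(D) = { ε }

Productions for L:
  L → D: FIRST = { ε }
  L → g: FIRST = { 'g' }
  L → - L: FIRST = { '-' }
D has only one production, so no FIRST/FIRST conflict is possible there.

All alternatives of each non-terminal have pairwise disjoint FIRST sets.

Answer: No FIRST/FIRST conflicts.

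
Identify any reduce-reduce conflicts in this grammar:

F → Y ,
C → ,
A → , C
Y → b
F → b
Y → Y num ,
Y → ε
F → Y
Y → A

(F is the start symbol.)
Yes — I5: [F → b .] vs [Y → b .]

Augment with F' → F and build the canonical LR(0) collection (I0 = CLOSURE({[F' → . F]}), then GOTO on every symbol after a dot until no new states appear). It has 11 states:
  I0: { [A → . , C], [F → . Y ,], [F → . Y], [F → . b], [F' → . F], [Y → . A], [Y → . Y num ,], [Y → . b], [Y → .] }  — shift, reduce
  I1: { [A → , . C], [C → . ,] }  — shift
  I2: { [Y → A .] }  — reduce
  I3: { [F' → F .] }  — accept
  I4: { [F → Y . ,], [F → Y .], [Y → Y . num ,] }  — shift, reduce
  I5: { [F → b .], [Y → b .] }  — 2 reduces
  I6: { [F → Y , .] }  — reduce
  I7: { [Y → Y num . ,] }  — shift
  I8: { [Y → Y num , .] }  — reduce
  I9: { [C → , .] }  — reduce
  I10: { [A → , C .] }  — reduce

I5 contains complete items [F → b .], [Y → b .] — reduce-reduce conflict.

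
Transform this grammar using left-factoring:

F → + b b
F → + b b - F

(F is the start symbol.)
F → + b b F'
F' → ε
F' → - F

Left-factoring transforms A → αβ₁ | αβ₂ into A → αA' and A' → β₁ | β₂
(α is the longest common prefix among the alternatives). Repeat until
no nonterminal has two alternatives with a common prefix.

Round 1: F has alternatives sharing prefix '+ b b'. Introduce F': F → + b b F'
  Add: F' → ε
  Add: F' → - F

No remaining common prefixes — done.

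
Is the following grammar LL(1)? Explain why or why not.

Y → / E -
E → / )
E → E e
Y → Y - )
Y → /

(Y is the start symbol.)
A grammar is LL(1) if for each non-terminal N with multiple productions, the predict sets of those productions are pairwise disjoint, where PREDICT(N → α) = (FIRST(α) \ {ε}) ∪ (FOLLOW(N) if α ⇒* ε).

Relevant sets:
  FIRST(Y) = { '/' }
  FIRST(E) = { '/' }

For Y:
  PREDICT(Y → '/' E '-') = { '/' }
  PREDICT(Y → Y '-' ')') = { '/' }
  PREDICT(Y → '/') = { '/' }
For E:
  PREDICT(E → '/' ')') = { '/' }
  PREDICT(E → E e) = { '/' }

Conflict found: Predict set conflict for Y: { '/' }
The grammar is NOT LL(1).

Answer: No. Predict set conflict for Y: { '/' }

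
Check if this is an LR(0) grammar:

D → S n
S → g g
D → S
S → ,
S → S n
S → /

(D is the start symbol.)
No. Shift-reduce conflict between [D → S .] and [D → S . n]

Augment with D' → D and build the canonical LR(0) collection (I0 = CLOSURE({[D' → . D]}), then GOTO on every symbol after a dot until no new states appear). It has 8 states:
  I0: { [D → . S n], [D → . S], [D' → . D], [S → . ,], [S → . /], [S → . S n], [S → . g g] }  — shift
  I1: { [S → , .] }  — reduce
  I2: { [S → / .] }  — reduce
  I3: { [D' → D .] }  — accept
  I4: { [D → S . n], [D → S .], [S → S . n] }  — shift, reduce
  I5: { [S → g . g] }  — shift
  I6: { [S → g g .] }  — reduce
  I7: { [D → S n .], [S → S n .] }  — 2 reduces

Conflict in state I4:
  Shift-reduce conflict between [D → S .] and [D → S . n]
So the grammar is NOT LR(0).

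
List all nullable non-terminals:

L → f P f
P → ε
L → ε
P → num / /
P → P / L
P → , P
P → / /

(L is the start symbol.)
{ 'L', 'P' }

ε-productions: P → ε, L → ε
So P, L are immediately nullable.
Every non-terminal is now nullable.
Nullable = { 'L', 'P' }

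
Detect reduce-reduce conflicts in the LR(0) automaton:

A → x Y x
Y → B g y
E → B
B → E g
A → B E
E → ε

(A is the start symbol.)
A reduce-reduce conflict occurs when an LR(0) state has two complete items [A → α .] and [B → β .] — both call for a reduction, and with no lookahead the parser cannot choose between them.

Augment with A' → A and build the canonical LR(0) collection (I0 = CLOSURE({[A' → . A]}), then GOTO on every symbol after a dot until no new states appear). It has 13 states:
  I0: { [A → . B E], [A → . x Y x], [A' → . A], [B → . E g], [E → . B], [E → .] }  — shift, reduce
  I1: { [A' → A .] }  — accept
  I2: { [A → B . E], [B → . E g], [E → . B], [E → .], [E → B .] }  — 2 reduces
  I3: { [B → E . g] }  — shift
  I4: { [A → x . Y x], [B → . E g], [E → . B], [E → .], [Y → . B g y] }  — reduce
  I5: { [E → B .], [Y → B . g y] }  — shift, reduce
  I6: { [A → x Y . x] }  — shift
  I7: { [A → x Y x .] }  — reduce
  I8: { [Y → B g . y] }  — shift
  I9: { [Y → B g y .] }  — reduce
  I10: { [B → E g .] }  — reduce
  I11: { [E → B .] }  — reduce
  I12: { [A → B E .], [B → E . g] }  — shift, reduce

I2 contains complete items [E → .], [E → B .] — reduce-reduce conflict.

Answer: Yes — I2: [E → .] vs [E → B .]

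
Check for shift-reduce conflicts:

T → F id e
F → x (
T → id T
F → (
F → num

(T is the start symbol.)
No shift-reduce conflicts

A shift-reduce conflict occurs when an LR(0) state has both:
  - a complete (reduce) item [A → α .] (dot at the end), and
  - a shift item [B → β . c γ] (dot before a terminal).

Augment with T' → T and build the canonical LR(0) collection (I0 = CLOSURE({[T' → . T]}), then GOTO on every symbol after a dot until no new states appear). It has 11 states:
  I0: { [F → . (], [F → . num], [F → . x (], [T → . F id e], [T → . id T], [T' → . T] }  — shift
  I1: { [F → ( .] }  — reduce
  I2: { [T → F . id e] }  — shift
  I3: { [T' → T .] }  — accept
  I4: { [F → . (], [F → . num], [F → . x (], [T → . F id e], [T → . id T], [T → id . T] }  — shift
  I5: { [F → num .] }  — reduce
  I6: { [F → x . (] }  — shift
  I7: { [F → x ( .] }  — reduce
  I8: { [T → id T .] }  — reduce
  I9: { [T → F id . e] }  — shift
  I10: { [T → F id e .] }  — reduce

No state contains both a complete item and a shift item.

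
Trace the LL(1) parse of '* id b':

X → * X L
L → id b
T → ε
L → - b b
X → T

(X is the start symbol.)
LL(1) parsing maintains a stack (initially the start symbol over $) and the input. At each step: if the stack top is a terminal, match it against the current input token; if it is a non-terminal N, replace it with the RHS of M[N, lookahead] (the unique production whose predict set contains the lookahead).

Stack is shown with the top on the left.

Stack    Input     Action
-------------------------
X $      * id b $  output X → * X L
* X L $  * id b $  match '*'
X L $    id b $    output X → T
T L $    id b $    output T → ε
L $      id b $    output L → id b
id b $   id b $    match 'id'
b $      b $       match 'b'
$        $         accept

The string is accepted.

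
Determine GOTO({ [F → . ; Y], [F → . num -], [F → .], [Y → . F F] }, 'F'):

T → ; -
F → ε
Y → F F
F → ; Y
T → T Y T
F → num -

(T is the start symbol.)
GOTO(I, 'F') = CLOSURE({ [A → αX.β] : [A → α.Xβ] ∈ I, X = 'F' })

Items with dot before 'F', with the dot advanced:
  [Y → . F F] → [Y → F . F]
Closure of the advanced items:
  [Y → F . F] has the dot before F: add [F → .], [F → . ; Y], [F → . num -]

GOTO = { [F → . ; Y], [F → . num -], [F → .], [Y → F . F] }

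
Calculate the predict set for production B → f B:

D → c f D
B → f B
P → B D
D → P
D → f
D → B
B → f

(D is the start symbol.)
{ 'f' }

PREDICT(B → f B) = (FIRST(RHS) \ {ε}) ∪ (FOLLOW(B) if ε ∈ FIRST(RHS), i.e. RHS ⇒* ε)
FIRST(f B) = { 'f' }
ε ∉ FIRST(f B), so FOLLOW(B) is not added.
PREDICT(B → f B) = { 'f' }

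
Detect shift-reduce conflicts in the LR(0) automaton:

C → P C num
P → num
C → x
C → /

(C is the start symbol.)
No shift-reduce conflicts

A shift-reduce conflict occurs when an LR(0) state has both:
  - a complete (reduce) item [A → α .] (dot at the end), and
  - a shift item [B → β . c γ] (dot before a terminal).

Augment with C' → C and build the canonical LR(0) collection (I0 = CLOSURE({[C' → . C]}), then GOTO on every symbol after a dot until no new states appear). It has 8 states:
  I0: { [C → . /], [C → . P C num], [C → . x], [C' → . C], [P → . num] }  — shift
  I1: { [C → / .] }  — reduce
  I2: { [C' → C .] }  — accept
  I3: { [C → . /], [C → . P C num], [C → . x], [C → P . C num], [P → . num] }  — shift
  I4: { [P → num .] }  — reduce
  I5: { [C → x .] }  — reduce
  I6: { [C → P C . num] }  — shift
  I7: { [C → P C num .] }  — reduce

No state contains both a complete item and a shift item.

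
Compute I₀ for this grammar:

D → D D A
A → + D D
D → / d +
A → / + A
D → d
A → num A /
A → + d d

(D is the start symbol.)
First, augment the grammar with D' → D
I₀ = CLOSURE({ [D' → . D] }):
  [D' → . D] has the dot before D: add [D → . D D A], [D → . / d +], [D → . d]
No further items can be added.

I₀ = { [D → . / d +], [D → . D D A], [D → . d], [D' → . D] }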